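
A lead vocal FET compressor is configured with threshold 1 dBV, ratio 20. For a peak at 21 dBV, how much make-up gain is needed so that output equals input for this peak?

Overshoot 20 dB → 20/20 = 1 dB after compression, so the compressed level is 1 + 1 = 2 dBV.
Make-up = target − compressed = 21 − 2 = 19 dB.

19 dB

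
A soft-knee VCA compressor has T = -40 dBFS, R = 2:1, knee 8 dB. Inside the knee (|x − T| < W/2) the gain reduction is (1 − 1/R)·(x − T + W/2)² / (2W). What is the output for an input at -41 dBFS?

-41.28125 dBFS

x − T + W/2 = -41 − (-40) + 4 = 3.
GR = (1 − 1/2) × 3² / 16 = 0.5 × 9 / 16 = 0.28125 dB.
Output = -41 − 0.28125 = -41.28125 dBFS.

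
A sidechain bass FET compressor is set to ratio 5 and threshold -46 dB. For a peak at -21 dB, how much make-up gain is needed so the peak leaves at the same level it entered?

Overshoot 25 dB → 25/5 = 5 dB after compression, so the compressed level is -46 + 5 = -41 dB.
Make-up = target − compressed = -21 − (-41) = 20 dB.

20 dB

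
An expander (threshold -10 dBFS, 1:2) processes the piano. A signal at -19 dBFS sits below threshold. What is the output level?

Below threshold, a 1:2 expander applies gain = (2−1)×(T − x) of attenuation.
(2−1) × 9 = 9 dB, so output = -19 − 9 = -28 dBFS.

-28 dBFS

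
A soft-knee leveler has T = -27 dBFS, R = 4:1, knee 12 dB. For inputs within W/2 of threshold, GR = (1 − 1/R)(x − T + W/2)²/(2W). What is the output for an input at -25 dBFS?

-27 dBFS

x − T + W/2 = -25 − (-27) + 6 = 8.
GR = (1 − 1/4) × 8² / 24 = 0.75 × 64 / 24 = 2 dB.
Output = -25 − 2 = -27 dBFS.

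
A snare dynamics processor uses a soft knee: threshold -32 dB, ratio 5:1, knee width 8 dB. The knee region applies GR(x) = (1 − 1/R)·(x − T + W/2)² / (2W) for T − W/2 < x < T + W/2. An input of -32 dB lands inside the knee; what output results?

x − T + W/2 = -32 − (-32) + 4 = 4.
GR = (1 − 1/5) × 4² / 16 = 0.8 × 16 / 16 = 0.8 dB.
Output = -32 − 0.8 = -32.8 dB.

-32.8 dB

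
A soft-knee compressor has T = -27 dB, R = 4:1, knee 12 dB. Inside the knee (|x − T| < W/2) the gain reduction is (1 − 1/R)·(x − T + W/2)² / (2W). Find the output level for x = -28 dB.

x − T + W/2 = -28 − (-27) + 6 = 5.
GR = (1 − 1/4) × 5² / 24 = 0.75 × 25 / 24 = 0.78125 dB.
Output = -28 − 0.78125 = -28.78125 dB.

-28.78125 dB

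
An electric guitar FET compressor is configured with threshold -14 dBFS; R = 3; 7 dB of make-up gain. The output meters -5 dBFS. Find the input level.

Stripping the +7 dB make-up gives -12 dBFS at the gain stage.
The compressed level sits -12 − (-14) = 2 dB over threshold.
Input overshoot = R × output overshoot = 6 dB → input = -14 + 6 = -8 dBFS.

-8 dBFS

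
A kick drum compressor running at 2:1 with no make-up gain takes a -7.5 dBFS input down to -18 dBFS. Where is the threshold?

Input is 21 dB above T (since output overshoot × R = input overshoot: (-18 − T)·2 = -7.5 − T gives T = -28.5 dBFS).
Check: -28.5 + (-7.5 − (-28.5))/2 = -28.5 + 10.5 = -18 dBFS. ✓

-28.5 dBFS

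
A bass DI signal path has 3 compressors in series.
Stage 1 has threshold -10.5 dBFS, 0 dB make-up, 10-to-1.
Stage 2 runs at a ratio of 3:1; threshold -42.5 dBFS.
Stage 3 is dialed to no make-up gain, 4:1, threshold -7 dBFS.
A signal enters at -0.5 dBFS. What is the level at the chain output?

-31.5 dBFS

Stage 1: 10 dB above -10.5 dBFS, reduced 10:1 to 1 dB above → -9.5 dBFS.
Stage 2: 33 dB above -42.5 dBFS, reduced 3:1 to 11 dB above → -31.5 dBFS.
Stage 3: -31.5 dBFS ≤ -7 dBFS, so stage 3 doesn't engage; output -31.5 dBFS.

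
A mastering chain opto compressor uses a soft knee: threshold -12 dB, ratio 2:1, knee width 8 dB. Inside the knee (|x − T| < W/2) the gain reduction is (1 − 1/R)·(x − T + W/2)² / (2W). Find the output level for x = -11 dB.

x − T + W/2 = -11 − (-12) + 4 = 5.
GR = (1 − 1/2) × 5² / 16 = 0.5 × 25 / 16 = 0.78125 dB.
Output = -11 − 0.78125 = -11.78125 dB.

-11.78125 dB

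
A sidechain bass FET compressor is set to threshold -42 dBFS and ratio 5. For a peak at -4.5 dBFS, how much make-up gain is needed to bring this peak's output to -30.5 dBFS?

4 dB

Without make-up, output = threshold + overshoot/5 = -42 + 7.5 = -34.5 dBFS.
Gap to target: 4 dB.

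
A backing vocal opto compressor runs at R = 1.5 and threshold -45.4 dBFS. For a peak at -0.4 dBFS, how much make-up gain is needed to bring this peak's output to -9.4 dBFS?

6 dB

The peak compresses to -45.4 + 45/1.5 = -15.4 dBFS.
To reach -9.4 dBFS requires -9.4 − (-15.4) = 6 dB of make-up.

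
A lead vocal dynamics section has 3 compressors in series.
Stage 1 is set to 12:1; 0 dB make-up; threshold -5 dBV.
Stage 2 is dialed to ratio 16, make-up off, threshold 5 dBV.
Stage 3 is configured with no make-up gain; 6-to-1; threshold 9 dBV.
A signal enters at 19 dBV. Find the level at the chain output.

-3 dBV

Stage 1: overshoot 24 dB → 24/12 = 2 dB → -3 dBV.
Stage 2: -3 dBV is at or below the 5 dBV threshold — no compression; output -3 dBV.
Stage 3: -3 dBV ≤ 9 dBV, so stage 3 doesn't engage; output -3 dBV.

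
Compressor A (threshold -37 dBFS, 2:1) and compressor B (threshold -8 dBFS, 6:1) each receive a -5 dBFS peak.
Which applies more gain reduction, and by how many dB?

A: 32 dB over, compressed to 16 dB over, so 16 dB of GR.
B: 3 dB over, compressed to 0.5 dB over, so 2.5 dB of GR.
A applies 13.5 dB more gain reduction.

A, by 13.5 dB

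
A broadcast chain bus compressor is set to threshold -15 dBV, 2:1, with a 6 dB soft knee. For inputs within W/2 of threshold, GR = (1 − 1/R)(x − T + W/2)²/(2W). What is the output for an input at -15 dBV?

-15.375 dBV

x − T + W/2 = -15 − (-15) + 3 = 3.
GR = (1 − 1/2) × 3² / 12 = 0.5 × 9 / 12 = 0.375 dB.
Output = -15 − 0.375 = -15.375 dBV.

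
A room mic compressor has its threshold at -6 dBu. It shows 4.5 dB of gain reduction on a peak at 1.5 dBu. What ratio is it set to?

2.5:1

Input overshoot = 1.5 − (-6) = 7.5 dB.
Output overshoot = 7.5 − 4.5 = 3 dB.
Ratio = input overshoot / output overshoot = 7.5 / 3 = 2.5.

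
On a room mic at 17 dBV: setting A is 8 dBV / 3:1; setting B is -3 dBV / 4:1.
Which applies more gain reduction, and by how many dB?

B, by 9 dB

A: 9 dB over, compressed to 3 dB over, so 6 dB of GR.
B: 20 dB over, compressed to 5 dB over, so 15 dB of GR.
Difference: 9 dB in favour of B.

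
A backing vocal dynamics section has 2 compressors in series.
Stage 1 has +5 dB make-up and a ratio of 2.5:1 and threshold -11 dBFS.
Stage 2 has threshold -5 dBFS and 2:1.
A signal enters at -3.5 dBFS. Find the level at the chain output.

Stage 1: -3.5 dBFS is 7.5 dB over -11 dBFS; at 2.5:1 that becomes 3 dB over, giving -8 dBFS; +5 dB make-up → -3 dBFS.
Stage 2: 2 dB above -5 dBFS, reduced 2:1 to 1 dB above → -4 dBFS.

-4 dBFS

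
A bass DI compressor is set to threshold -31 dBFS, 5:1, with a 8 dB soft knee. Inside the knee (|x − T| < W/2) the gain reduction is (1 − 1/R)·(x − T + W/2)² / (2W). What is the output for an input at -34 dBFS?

-34.05 dBFS

x − T + W/2 = -34 − (-31) + 4 = 1.
GR = (1 − 1/5) × 1² / 16 = 0.8 × 1 / 16 = 0.05 dB.
Output = -34 − 0.05 = -34.05 dBFS.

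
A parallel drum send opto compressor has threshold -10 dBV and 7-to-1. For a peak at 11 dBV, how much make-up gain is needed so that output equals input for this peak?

18 dB

The peak compresses to -10 + 21/7 = -7 dBV.
To reach 11 dBV requires 11 − (-7) = 18 dB of make-up.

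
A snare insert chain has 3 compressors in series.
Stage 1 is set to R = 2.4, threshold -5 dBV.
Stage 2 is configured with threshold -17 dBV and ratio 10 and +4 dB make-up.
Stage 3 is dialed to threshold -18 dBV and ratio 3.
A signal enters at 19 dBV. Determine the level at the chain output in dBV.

-15.6 dBV

Stage 1: 24 dB above -5 dBV, reduced 2.4:1 to 10 dB above → 5 dBV.
Stage 2: 5 dBV is 22 dB over -17 dBV; at 10:1 that becomes 2.2 dB over, giving -14.8 dBV; +4 dB make-up → -10.8 dBV.
Stage 3: -10.8 dBV is 7.2 dB over -18 dBV; at 3:1 that becomes 2.4 dB over, giving -15.6 dBV.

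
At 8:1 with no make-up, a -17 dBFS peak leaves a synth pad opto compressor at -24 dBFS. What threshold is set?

Let T be the threshold. Output overshoot = (input overshoot)/R, so -24 − T = (-17 − T)/8.
8·(-24 − T) = -17 − T → 7·T = -192 − (-17) = -175.
T = -175/7 = -25 dBFS.

-25 dBFS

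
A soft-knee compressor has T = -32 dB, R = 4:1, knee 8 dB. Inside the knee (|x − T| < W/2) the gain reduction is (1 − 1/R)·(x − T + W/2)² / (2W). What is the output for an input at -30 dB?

x − T + W/2 = -30 − (-32) + 4 = 6.
GR = (1 − 1/4) × 6² / 16 = 0.75 × 36 / 16 = 1.6875 dB.
Output = -30 − 1.6875 = -31.6875 dB.

-31.6875 dB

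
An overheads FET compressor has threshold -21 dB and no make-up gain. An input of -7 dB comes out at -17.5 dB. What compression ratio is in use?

Input overshoot = -7 − (-21) = 14 dB; output overshoot = -17.5 − (-21) = 3.5 dB.
Ratio = 14 / 3.5 = 4.

4:1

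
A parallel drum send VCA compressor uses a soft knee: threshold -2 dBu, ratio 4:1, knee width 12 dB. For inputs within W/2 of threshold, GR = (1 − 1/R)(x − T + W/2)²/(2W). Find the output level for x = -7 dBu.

-7.03125 dBu

x − T + W/2 = -7 − (-2) + 6 = 1.
GR = (1 − 1/4) × 1² / 24 = 0.75 × 1 / 24 = 0.03125 dB.
Output = -7 − 0.03125 = -7.03125 dBu.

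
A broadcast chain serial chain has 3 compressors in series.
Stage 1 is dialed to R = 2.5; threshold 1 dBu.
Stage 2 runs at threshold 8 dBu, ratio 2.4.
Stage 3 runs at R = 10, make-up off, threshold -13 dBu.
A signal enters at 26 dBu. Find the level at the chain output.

-10.775 dBu

Stage 1: overshoot 25 dB → 25/2.5 = 10 dB → 11 dBu.
Stage 2: 3 dB above 8 dBu, reduced 2.4:1 to 1.25 dB above → 9.25 dBu.
Stage 3: 22.25 dB above -13 dBu, reduced 10:1 to 2.225 dB above → -10.775 dBu.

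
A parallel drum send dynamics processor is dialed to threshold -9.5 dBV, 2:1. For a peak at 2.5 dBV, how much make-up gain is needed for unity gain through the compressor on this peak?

6 dB

Without make-up, output = threshold + overshoot/2 = -9.5 + 6 = -3.5 dBV.
Gap to target: 6 dB.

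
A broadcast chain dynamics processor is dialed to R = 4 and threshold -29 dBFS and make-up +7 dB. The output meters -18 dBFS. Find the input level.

Before make-up, the level was -18 − 7 = -25 dBFS.
Post-compression overshoot = -25 − (-29) = 4 dB.
Undo the ratio: input overshoot = 4 × 4 = 16 dB, giving input = -13 dBFS.

-13 dBFS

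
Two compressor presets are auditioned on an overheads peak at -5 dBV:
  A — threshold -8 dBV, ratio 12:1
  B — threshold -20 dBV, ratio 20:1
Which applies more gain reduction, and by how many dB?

B, by 11.5 dB

A: GR = 3 − 3/12 = 2.75 dB.
B: GR = 15 − 15/20 = 14.25 dB.
Difference: 11.5 dB in favour of B.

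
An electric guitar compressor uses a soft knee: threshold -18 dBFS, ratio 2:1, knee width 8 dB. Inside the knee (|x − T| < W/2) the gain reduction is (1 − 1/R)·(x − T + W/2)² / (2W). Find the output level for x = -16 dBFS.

-17.125 dBFS

x − T + W/2 = -16 − (-18) + 4 = 6.
GR = (1 − 1/2) × 6² / 16 = 0.5 × 36 / 16 = 1.125 dB.
Output = -16 − 1.125 = -17.125 dBFS.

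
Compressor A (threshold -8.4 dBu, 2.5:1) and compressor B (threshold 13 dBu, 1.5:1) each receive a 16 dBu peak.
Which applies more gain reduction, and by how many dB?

A: 24.4 dB over, compressed to 9.76 dB over, so 14.64 dB of GR.
B: 3 dB over, compressed to 2 dB over, so 1 dB of GR.
A reduces 13.64 dB more.

A, by 13.64 dB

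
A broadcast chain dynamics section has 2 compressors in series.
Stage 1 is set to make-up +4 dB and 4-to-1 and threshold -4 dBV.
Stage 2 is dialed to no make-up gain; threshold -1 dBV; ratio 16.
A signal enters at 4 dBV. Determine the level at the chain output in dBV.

Stage 1: overshoot 8 dB → 8/4 = 2 dB → -2 dBV; +4 dB make-up → 2 dBV.
Stage 2: overshoot 3 dB → 3/16 = 0.1875 dB → -0.8125 dBV.

-0.8125 dBV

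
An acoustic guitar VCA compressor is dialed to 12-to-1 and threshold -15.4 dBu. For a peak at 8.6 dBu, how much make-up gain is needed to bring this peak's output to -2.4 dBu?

Without make-up, output = threshold + overshoot/12 = -15.4 + 2 = -13.4 dBu.
Gap to target: 11 dB.

11 dB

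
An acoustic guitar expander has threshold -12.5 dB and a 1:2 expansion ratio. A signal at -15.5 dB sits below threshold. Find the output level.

-18.5 dB

The input is 3 dB below the -12.5 dB threshold.
A 1:2 expander multiplies undershoot by 2: 3 × 2 = 6 dB below threshold.
Output = -12.5 − 6 = -18.5 dB.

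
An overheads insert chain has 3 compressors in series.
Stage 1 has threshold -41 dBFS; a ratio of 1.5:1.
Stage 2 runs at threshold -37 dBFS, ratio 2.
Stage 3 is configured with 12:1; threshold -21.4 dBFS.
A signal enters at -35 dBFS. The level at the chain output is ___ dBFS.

-37 dBFS

Stage 1: overshoot 6 dB → 6/1.5 = 4 dB → -37 dBFS.
Stage 2: -37 dBFS ≤ -37 dBFS, so stage 2 doesn't engage; output -37 dBFS.
Stage 3: -37 dBFS ≤ -21.4 dBFS, so stage 3 doesn't engage; output -37 dBFS.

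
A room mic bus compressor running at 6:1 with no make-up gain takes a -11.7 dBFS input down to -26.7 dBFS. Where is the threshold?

-29.7 dBFS

Let T be the threshold. Output overshoot = (input overshoot)/R, so -26.7 − T = (-11.7 − T)/6.
6·(-26.7 − T) = -11.7 − T → 5·T = -160.2 − (-11.7) = -148.5.
T = -148.5/5 = -29.7 dBFS.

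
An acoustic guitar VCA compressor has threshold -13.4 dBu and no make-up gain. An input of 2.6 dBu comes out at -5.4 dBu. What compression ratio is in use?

Input overshoot = 2.6 − (-13.4) = 16 dB; output overshoot = -5.4 − (-13.4) = 8 dB.
Ratio = 16 / 8 = 2.

2:1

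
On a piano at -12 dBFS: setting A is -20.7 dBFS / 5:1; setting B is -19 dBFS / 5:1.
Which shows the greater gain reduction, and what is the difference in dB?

A: 8.7 dB over, compressed to 1.74 dB over, so 6.96 dB of GR.
B: 7 dB over, compressed to 1.4 dB over, so 5.6 dB of GR.
A applies 1.36 dB more gain reduction.

A, by 1.36 dB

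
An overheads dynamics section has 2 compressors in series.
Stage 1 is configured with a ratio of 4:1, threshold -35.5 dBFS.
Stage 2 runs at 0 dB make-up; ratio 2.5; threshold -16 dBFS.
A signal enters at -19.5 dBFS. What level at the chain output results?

-31.5 dBFS

Stage 1: -19.5 dBFS is 16 dB over -35.5 dBFS; at 4:1 that becomes 4 dB over, giving -31.5 dBFS.
Stage 2: -31.5 dBFS ≤ -16 dBFS, so stage 2 doesn't engage; output -31.5 dBFS.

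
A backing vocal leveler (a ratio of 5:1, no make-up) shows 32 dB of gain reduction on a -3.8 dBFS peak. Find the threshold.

Input is 40 dB above T (since output overshoot × R = input overshoot: (-35.8 − T)·5 = -3.8 − T gives T = -43.8 dBFS).
Check: -43.8 + (-3.8 − (-43.8))/5 = -43.8 + 8 = -35.8 dBFS. ✓

-43.8 dBFS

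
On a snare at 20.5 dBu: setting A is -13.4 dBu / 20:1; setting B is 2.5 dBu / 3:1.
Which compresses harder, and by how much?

A, by 20.205 dB

A: GR = 33.9 − 33.9/20 = 32.205 dB.
B: GR = 18 − 18/3 = 12 dB.
Difference: 20.205 dB in favour of A.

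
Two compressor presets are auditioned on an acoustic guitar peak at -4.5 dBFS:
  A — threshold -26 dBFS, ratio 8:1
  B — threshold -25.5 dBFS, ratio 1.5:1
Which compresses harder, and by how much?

A, by 11.8125 dB

A: 21.5 dB over, compressed to 2.6875 dB over, so 18.8125 dB of GR.
B: 21 dB over, compressed to 14 dB over, so 7 dB of GR.
Difference: 11.8125 dB in favour of A.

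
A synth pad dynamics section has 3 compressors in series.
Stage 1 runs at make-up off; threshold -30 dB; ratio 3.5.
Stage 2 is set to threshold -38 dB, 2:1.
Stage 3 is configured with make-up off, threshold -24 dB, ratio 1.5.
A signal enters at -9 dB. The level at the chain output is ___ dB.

Stage 1: 21 dB above -30 dB, reduced 3.5:1 to 6 dB above → -24 dB.
Stage 2: 14 dB above -38 dB, reduced 2:1 to 7 dB above → -31 dB.
Stage 3: -31 dB is at or below the -24 dB threshold — no compression; output -31 dB.

-31 dB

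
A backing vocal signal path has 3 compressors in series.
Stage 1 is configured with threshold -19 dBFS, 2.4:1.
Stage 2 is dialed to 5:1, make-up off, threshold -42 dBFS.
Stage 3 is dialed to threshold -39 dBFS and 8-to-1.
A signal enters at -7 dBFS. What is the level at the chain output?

Stage 1: overshoot 12 dB → 12/2.4 = 5 dB → -14 dBFS.
Stage 2: -14 dBFS is 28 dB over -42 dBFS; at 5:1 that becomes 5.6 dB over, giving -36.4 dBFS.
Stage 3: -36.4 dBFS is 2.6 dB over -39 dBFS; at 8:1 that becomes 0.325 dB over, giving -38.675 dBFS.

-38.675 dBFS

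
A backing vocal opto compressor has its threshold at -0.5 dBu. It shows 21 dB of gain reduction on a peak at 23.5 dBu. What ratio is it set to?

8:1

Input overshoot = 23.5 − (-0.5) = 24 dB.
Output overshoot = 24 − 21 = 3 dB.
Ratio = input overshoot / output overshoot = 24 / 3 = 8.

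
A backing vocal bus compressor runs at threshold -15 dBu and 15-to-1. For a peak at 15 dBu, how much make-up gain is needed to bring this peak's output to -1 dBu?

Overshoot 30 dB → 30/15 = 2 dB after compression, so the compressed level is -15 + 2 = -13 dBu.
Make-up = target − compressed = -1 − (-13) = 12 dB.

12 dB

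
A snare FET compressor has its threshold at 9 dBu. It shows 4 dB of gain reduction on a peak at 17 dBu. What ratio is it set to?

2:1

Input overshoot = 17 − 9 = 8 dB.
Output overshoot = 8 − 4 = 4 dB.
Ratio = input overshoot / output overshoot = 8 / 4 = 2.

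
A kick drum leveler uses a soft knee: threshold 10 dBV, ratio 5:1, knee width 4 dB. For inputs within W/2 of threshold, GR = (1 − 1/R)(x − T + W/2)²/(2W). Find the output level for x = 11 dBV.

10.1 dBV

x − T + W/2 = 11 − 10 + 2 = 3.
GR = (1 − 1/5) × 3² / 8 = 0.8 × 9 / 8 = 0.9 dB.
Output = 11 − 0.9 = 10.1 dBV.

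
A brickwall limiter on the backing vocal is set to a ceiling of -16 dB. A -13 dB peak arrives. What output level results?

A brickwall limiter is an ∞:1 compressor: any input above the ceiling is clamped to -16 dB.

-16 dB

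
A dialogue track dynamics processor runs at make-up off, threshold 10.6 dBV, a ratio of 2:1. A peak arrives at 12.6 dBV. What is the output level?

11.6 dBV

The input is 2 dB above the 10.6 dBV threshold.
At 2:1 the overshoot is divided by 2, leaving 1 dB above threshold.
Output = 10.6 + 1 = 11.6 dBV.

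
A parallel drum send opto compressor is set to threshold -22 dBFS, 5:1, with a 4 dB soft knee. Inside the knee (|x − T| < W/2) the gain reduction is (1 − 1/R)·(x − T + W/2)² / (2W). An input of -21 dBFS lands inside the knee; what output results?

-21.9 dBFS

x − T + W/2 = -21 − (-22) + 2 = 3.
GR = (1 − 1/5) × 3² / 8 = 0.8 × 9 / 8 = 0.9 dB.
Output = -21 − 0.9 = -21.9 dBFS.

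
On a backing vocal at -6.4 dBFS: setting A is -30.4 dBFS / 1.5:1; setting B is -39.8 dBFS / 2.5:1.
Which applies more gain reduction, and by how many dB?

B, by 12.04 dB

A: overshoot 24 dB → output overshoot 16 dB → GR 8 dB.
B: overshoot 33.4 dB → output overshoot 13.36 dB → GR 20.04 dB.
Difference: 12.04 dB in favour of B.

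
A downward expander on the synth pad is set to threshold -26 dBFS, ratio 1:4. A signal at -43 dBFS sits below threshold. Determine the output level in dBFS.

The input is 17 dB below the -26 dBFS threshold.
A 1:4 expander multiplies undershoot by 4: 17 × 4 = 68 dB below threshold.
Output = -26 − 68 = -94 dBFS.

-94 dBFS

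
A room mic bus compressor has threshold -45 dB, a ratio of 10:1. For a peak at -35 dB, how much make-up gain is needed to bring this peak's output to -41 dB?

3 dB

Overshoot 10 dB → 10/10 = 1 dB after compression, so the compressed level is -45 + 1 = -44 dB.
Make-up = target − compressed = -41 − (-44) = 3 dB.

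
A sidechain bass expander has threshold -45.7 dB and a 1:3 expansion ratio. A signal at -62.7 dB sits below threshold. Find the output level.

Below threshold, a 1:3 expander applies gain = (3−1)×(T − x) of attenuation.
(3−1) × 17 = 34 dB, so output = -62.7 − 34 = -96.7 dB.

-96.7 dB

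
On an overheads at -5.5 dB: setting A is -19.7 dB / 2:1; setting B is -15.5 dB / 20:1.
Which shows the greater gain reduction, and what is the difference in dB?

B, by 2.4 dB

A: 14.2 dB over, compressed to 7.1 dB over, so 7.1 dB of GR.
B: 10 dB over, compressed to 0.5 dB over, so 9.5 dB of GR.
B reduces 2.4 dB more.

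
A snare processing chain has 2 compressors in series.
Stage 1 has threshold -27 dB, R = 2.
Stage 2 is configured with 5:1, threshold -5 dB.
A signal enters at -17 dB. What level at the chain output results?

-22 dB

Stage 1: overshoot 10 dB → 10/2 = 5 dB → -22 dB.
Stage 2: below threshold (-22 ≤ -5); passes unchanged; output -22 dB.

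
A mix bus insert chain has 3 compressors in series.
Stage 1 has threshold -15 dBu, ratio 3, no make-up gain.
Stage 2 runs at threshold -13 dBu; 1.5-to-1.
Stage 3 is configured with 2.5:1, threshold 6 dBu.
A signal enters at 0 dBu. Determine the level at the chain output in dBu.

Stage 1: 15 dB above -15 dBu, reduced 3:1 to 5 dB above → -10 dBu.
Stage 2: 3 dB above -13 dBu, reduced 1.5:1 to 2 dB above → -11 dBu.
Stage 3: below threshold (-11 ≤ 6); passes unchanged; output -11 dBu.

-11 dBu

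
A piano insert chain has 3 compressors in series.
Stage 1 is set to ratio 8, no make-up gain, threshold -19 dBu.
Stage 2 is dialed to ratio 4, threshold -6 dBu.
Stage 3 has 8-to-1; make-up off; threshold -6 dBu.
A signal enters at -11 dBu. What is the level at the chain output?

-18 dBu

Stage 1: overshoot 8 dB → 8/8 = 1 dB → -18 dBu.
Stage 2: -18 dBu ≤ -6 dBu, so stage 2 doesn't engage; output -18 dBu.
Stage 3: -18 dBu is at or below the -6 dBu threshold — no compression; output -18 dBu.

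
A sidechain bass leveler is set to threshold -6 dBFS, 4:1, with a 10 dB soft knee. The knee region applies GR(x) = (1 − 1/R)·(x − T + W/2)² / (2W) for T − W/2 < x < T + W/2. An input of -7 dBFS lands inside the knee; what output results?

x − T + W/2 = -7 − (-6) + 5 = 4.
GR = (1 − 1/4) × 4² / 20 = 0.75 × 16 / 20 = 0.6 dB.
Output = -7 − 0.6 = -7.6 dBFS.

-7.6 dBFS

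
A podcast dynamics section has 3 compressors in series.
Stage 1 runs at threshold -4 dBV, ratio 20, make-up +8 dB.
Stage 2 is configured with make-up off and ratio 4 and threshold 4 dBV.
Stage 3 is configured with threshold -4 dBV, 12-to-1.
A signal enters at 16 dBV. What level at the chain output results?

-3.3125 dBV

Stage 1: overshoot 20 dB → 20/20 = 1 dB → -3 dBV; +8 dB make-up → 5 dBV.
Stage 2: overshoot 1 dB → 1/4 = 0.25 dB → 4.25 dBV.
Stage 3: 4.25 dBV is 8.25 dB over -4 dBV; at 12:1 that becomes 0.6875 dB over, giving -3.3125 dBV.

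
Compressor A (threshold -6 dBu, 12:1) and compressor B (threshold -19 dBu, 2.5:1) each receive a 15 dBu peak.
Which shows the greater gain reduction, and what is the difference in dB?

A: GR = 21 − 21/12 = 19.25 dB.
B: GR = 34 − 34/2.5 = 20.4 dB.
B applies 1.15 dB more gain reduction.

B, by 1.15 dB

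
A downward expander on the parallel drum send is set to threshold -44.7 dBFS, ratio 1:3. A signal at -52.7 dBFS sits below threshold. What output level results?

The input is 8 dB below the -44.7 dBFS threshold.
A 1:3 expander multiplies undershoot by 3: 8 × 3 = 24 dB below threshold.
Output = -44.7 − 24 = -68.7 dBFS.

-68.7 dBFS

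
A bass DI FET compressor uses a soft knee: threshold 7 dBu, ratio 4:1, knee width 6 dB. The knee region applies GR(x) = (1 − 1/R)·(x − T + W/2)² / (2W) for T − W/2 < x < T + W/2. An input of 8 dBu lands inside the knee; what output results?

7 dBu

x − T + W/2 = 8 − 7 + 3 = 4.
GR = (1 − 1/4) × 4² / 12 = 0.75 × 16 / 12 = 1 dB.
Output = 8 − 1 = 7 dBu.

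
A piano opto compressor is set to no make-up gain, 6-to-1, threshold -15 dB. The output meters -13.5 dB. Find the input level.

-6 dB

The compressed level sits -13.5 − (-15) = 1.5 dB over threshold.
Undo the ratio: input overshoot = 1.5 × 6 = 9 dB, giving input = -6 dB.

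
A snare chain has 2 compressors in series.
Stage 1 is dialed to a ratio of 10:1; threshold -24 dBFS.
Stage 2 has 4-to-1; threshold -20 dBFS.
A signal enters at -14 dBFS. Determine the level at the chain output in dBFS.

Stage 1: overshoot 10 dB → 10/10 = 1 dB → -23 dBFS.
Stage 2: -23 dBFS ≤ -20 dBFS, so stage 2 doesn't engage; output -23 dBFS.

-23 dBFS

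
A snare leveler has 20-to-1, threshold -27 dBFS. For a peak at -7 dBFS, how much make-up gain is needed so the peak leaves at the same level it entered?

Without make-up, output = threshold + overshoot/20 = -27 + 1 = -26 dBFS.
Gap to target: 19 dB.

19 dB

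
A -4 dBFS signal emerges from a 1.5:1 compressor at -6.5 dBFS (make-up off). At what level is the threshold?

Input is 7.5 dB above T (since output overshoot × R = input overshoot: (-6.5 − T)·1.5 = -4 − T gives T = -11.5 dBFS).
Check: -11.5 + (-4 − (-11.5))/1.5 = -11.5 + 5 = -6.5 dBFS. ✓

-11.5 dBFS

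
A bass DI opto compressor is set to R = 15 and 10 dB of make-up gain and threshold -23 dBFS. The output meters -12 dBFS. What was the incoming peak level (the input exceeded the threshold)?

-8 dBFS

Before make-up, the level was -12 − 10 = -22 dBFS.
That's 1 dB above the -23 dBFS threshold.
Input overshoot = R × output overshoot = 15 dB → input = -23 + 15 = -8 dBFS.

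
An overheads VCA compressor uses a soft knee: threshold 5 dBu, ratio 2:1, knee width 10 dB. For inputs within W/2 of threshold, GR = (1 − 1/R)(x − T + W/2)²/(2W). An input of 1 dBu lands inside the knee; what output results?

x − T + W/2 = 1 − 5 + 5 = 1.
GR = (1 − 1/2) × 1² / 20 = 0.5 × 1 / 20 = 0.025 dB.
Output = 1 − 0.025 = 0.975 dBu.

0.975 dBu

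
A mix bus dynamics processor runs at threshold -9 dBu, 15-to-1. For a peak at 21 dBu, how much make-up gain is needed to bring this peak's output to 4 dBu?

The peak compresses to -9 + 30/15 = -7 dBu.
To reach 4 dBu requires 4 − (-7) = 11 dB of make-up.

11 dB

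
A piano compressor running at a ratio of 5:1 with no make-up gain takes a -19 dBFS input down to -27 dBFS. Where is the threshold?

Let T be the threshold. Output overshoot = (input overshoot)/R, so -27 − T = (-19 − T)/5.
5·(-27 − T) = -19 − T → 4·T = -135 − (-19) = -116.
T = -116/4 = -29 dBFS.

-29 dBFS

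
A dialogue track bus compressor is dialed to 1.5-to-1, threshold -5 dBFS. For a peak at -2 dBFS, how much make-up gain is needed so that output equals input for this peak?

1 dB

Without make-up, output = threshold + overshoot/1.5 = -5 + 2 = -3 dBFS.
Gap to target: 1 dB.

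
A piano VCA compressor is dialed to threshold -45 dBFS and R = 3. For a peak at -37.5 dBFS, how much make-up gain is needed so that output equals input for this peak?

5 dB

Overshoot 7.5 dB → 7.5/3 = 2.5 dB after compression, so the compressed level is -45 + 2.5 = -42.5 dBFS.
Make-up = target − compressed = -37.5 − (-42.5) = 5 dB.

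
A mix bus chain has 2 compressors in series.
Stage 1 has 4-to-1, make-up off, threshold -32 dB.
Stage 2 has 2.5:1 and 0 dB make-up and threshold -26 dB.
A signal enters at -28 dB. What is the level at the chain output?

-31 dB

Stage 1: 4 dB above -32 dB, reduced 4:1 to 1 dB above → -31 dB.
Stage 2: -31 dB is at or below the -26 dB threshold — no compression; output -31 dB.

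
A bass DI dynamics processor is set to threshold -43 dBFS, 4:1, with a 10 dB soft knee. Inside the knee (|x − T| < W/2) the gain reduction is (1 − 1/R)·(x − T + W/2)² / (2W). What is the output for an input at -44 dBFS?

x − T + W/2 = -44 − (-43) + 5 = 4.
GR = (1 − 1/4) × 4² / 20 = 0.75 × 16 / 20 = 0.6 dB.
Output = -44 − 0.6 = -44.6 dBFS.

-44.6 dBFS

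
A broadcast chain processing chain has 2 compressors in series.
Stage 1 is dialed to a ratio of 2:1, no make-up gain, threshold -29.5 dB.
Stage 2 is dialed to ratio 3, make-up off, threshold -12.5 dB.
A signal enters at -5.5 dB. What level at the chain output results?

-17.5 dB

Stage 1: 24 dB above -29.5 dB, reduced 2:1 to 12 dB above → -17.5 dB.
Stage 2: -17.5 dB ≤ -12.5 dB, so stage 2 doesn't engage; output -17.5 dB.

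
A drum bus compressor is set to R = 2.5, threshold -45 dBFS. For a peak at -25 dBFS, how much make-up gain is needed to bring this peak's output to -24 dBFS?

13 dB

Without make-up, output = threshold + overshoot/2.5 = -45 + 8 = -37 dBFS.
Gap to target: 13 dB.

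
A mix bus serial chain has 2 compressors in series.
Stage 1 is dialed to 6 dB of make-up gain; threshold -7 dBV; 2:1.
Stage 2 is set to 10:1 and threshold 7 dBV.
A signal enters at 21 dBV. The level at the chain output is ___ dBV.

Stage 1: 28 dB above -7 dBV, reduced 2:1 to 14 dB above → 7 dBV; +6 dB make-up → 13 dBV.
Stage 2: 6 dB above 7 dBV, reduced 10:1 to 0.6 dB above → 7.6 dBV.

7.6 dBV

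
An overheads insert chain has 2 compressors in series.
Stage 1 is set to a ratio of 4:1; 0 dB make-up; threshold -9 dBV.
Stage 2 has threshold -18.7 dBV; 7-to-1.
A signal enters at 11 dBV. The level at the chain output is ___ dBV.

-16.6 dBV

Stage 1: overshoot 20 dB → 20/4 = 5 dB → -4 dBV.
Stage 2: -4 dBV is 14.7 dB over -18.7 dBV; at 7:1 that becomes 2.1 dB over, giving -16.6 dBV.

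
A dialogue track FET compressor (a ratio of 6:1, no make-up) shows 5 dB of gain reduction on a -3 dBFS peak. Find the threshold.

-9 dBFS

Let T be the threshold. Output overshoot = (input overshoot)/R, so -8 − T = (-3 − T)/6.
6·(-8 − T) = -3 − T → 5·T = -48 − (-3) = -45.
T = -45/5 = -9 dBFS.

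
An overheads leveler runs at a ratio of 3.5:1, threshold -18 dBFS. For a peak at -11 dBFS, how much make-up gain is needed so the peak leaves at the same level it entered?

Without make-up, output = threshold + overshoot/3.5 = -18 + 2 = -16 dBFS.
Gap to target: 5 dB.

5 dB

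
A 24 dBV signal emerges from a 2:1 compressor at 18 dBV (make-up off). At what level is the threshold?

Input is 12 dB above T (since output overshoot × R = input overshoot: (18 − T)·2 = 24 − T gives T = 12 dBV).
Check: 12 + (24 − 12)/2 = 12 + 6 = 18 dBV. ✓

12 dBV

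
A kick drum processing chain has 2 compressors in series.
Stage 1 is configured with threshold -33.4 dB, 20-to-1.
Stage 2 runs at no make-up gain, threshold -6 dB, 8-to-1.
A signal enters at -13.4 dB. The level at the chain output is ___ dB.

Stage 1: overshoot 20 dB → 20/20 = 1 dB → -32.4 dB.
Stage 2: -32.4 dB ≤ -6 dB, so stage 2 doesn't engage; output -32.4 dB.

-32.4 dB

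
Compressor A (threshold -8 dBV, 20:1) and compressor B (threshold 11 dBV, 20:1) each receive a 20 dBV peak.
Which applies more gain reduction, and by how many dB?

A: overshoot 28 dB → output overshoot 1.4 dB → GR 26.6 dB.
B: overshoot 9 dB → output overshoot 0.45 dB → GR 8.55 dB.
A reduces 18.05 dB more.

A, by 18.05 dB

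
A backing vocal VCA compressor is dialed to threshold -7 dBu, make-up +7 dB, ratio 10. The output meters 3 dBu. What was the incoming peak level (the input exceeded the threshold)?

23 dBu

Before make-up, the level was 3 − 7 = -4 dBu.
Post-compression overshoot = -4 − (-7) = 3 dB.
Input overshoot = R × output overshoot = 30 dB → input = -7 + 30 = 23 dBu.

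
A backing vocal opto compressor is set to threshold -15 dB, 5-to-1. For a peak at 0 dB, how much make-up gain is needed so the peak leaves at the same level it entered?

12 dB

The peak compresses to -15 + 15/5 = -12 dB.
To reach 0 dB requires 0 − (-12) = 12 dB of make-up.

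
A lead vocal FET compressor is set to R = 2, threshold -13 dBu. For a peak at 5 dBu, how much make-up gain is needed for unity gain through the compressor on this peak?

9 dB

Without make-up, output = threshold + overshoot/2 = -13 + 9 = -4 dBu.
Gap to target: 9 dB.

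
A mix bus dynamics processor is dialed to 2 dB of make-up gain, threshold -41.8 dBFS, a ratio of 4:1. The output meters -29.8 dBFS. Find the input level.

-1.8 dBFS

Remove make-up: -29.8 − 2 = -31.8 dBFS.
Post-compression overshoot = -31.8 − (-41.8) = 10 dB.
Undo the ratio: input overshoot = 10 × 4 = 40 dB, giving input = -1.8 dBFS.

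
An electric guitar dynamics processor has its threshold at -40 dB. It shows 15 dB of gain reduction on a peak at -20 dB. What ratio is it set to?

4:1

Input overshoot = -20 − (-40) = 20 dB.
Output overshoot = 20 − 15 = 5 dB.
Ratio = input overshoot / output overshoot = 20 / 5 = 4.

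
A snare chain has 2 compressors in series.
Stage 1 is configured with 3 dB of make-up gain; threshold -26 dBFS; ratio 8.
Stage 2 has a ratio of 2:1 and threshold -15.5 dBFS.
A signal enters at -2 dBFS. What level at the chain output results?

-20 dBFS

Stage 1: 24 dB above -26 dBFS, reduced 8:1 to 3 dB above → -23 dBFS; +3 dB make-up → -20 dBFS.
Stage 2: -20 dBFS ≤ -15.5 dBFS, so stage 2 doesn't engage; output -20 dBFS.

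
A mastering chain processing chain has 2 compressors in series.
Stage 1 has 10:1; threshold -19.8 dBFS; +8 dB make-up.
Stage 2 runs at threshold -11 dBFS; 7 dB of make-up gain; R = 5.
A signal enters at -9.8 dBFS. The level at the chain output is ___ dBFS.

-3.96 dBFS

Stage 1: overshoot 10 dB → 10/10 = 1 dB → -18.8 dBFS; +8 dB make-up → -10.8 dBFS.
Stage 2: overshoot 0.2 dB → 0.2/5 = 0.04 dB → -10.96 dBFS; +7 dB make-up → -3.96 dBFS.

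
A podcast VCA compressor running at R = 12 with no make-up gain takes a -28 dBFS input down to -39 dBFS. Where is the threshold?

Gain reduction = -28 − (-39) = 11 dB; output overshoot = GR / (R − 1) = 11 / 11 = 1 dB.
Threshold = output − output overshoot = -39 − 1 = -40 dBFS.

-40 dBFS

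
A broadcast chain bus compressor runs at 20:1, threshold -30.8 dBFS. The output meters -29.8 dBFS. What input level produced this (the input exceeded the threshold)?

-10.8 dBFS

Post-compression overshoot = -29.8 − (-30.8) = 1 dB.
Undo the ratio: input overshoot = 1 × 20 = 20 dB, giving input = -10.8 dBFS.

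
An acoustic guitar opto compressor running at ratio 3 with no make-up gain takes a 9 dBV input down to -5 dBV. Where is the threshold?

-12 dBV

Input is 21 dB above T (since output overshoot × R = input overshoot: (-5 − T)·3 = 9 − T gives T = -12 dBV).
Check: -12 + (9 − (-12))/3 = -12 + 7 = -5 dBV. ✓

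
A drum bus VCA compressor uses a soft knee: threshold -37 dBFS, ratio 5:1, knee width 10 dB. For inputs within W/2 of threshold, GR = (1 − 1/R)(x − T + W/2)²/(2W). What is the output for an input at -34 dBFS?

x − T + W/2 = -34 − (-37) + 5 = 8.
GR = (1 − 1/5) × 8² / 20 = 0.8 × 64 / 20 = 2.56 dB.
Output = -34 − 2.56 = -36.56 dBFS.

-36.56 dBFS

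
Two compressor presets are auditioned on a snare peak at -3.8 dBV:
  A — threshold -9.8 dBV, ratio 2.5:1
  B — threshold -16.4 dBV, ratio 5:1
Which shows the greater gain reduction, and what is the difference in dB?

B, by 6.48 dB

A: 6 dB over, compressed to 2.4 dB over, so 3.6 dB of GR.
B: 12.6 dB over, compressed to 2.52 dB over, so 10.08 dB of GR.
B applies 6.48 dB more gain reduction.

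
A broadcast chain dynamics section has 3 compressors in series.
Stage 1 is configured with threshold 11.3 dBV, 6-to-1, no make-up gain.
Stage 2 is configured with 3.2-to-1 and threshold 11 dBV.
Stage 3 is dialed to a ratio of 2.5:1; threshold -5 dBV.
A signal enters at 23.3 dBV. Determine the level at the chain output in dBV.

Stage 1: overshoot 12 dB → 12/6 = 2 dB → 13.3 dBV.
Stage 2: 2.3 dB above 11 dBV, reduced 3.2:1 to 0.71875 dB above → 11.71875 dBV.
Stage 3: 11.71875 dBV is 16.71875 dB over -5 dBV; at 2.5:1 that becomes 6.6875 dB over, giving 1.6875 dBV.

1.6875 dBV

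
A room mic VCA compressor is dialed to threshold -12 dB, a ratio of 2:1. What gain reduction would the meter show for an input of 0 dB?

Overshoot = 0 − (-12) = 12 dB.
A 2:1 ratio leaves 6 dB of that excess.
Gain reduction = 12 − 6 = 6 dB.

6 dB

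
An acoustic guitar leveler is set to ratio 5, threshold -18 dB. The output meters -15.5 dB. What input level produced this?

-5.5 dB

That's 2.5 dB above the -18 dB threshold.
Undo the ratio: input overshoot = 2.5 × 5 = 12.5 dB, giving input = -5.5 dB.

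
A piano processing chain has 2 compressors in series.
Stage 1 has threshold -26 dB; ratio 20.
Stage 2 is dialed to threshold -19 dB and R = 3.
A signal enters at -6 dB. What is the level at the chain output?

-25 dB

Stage 1: overshoot 20 dB → 20/20 = 1 dB → -25 dB.
Stage 2: below threshold (-25 ≤ -19); passes unchanged; output -25 dB.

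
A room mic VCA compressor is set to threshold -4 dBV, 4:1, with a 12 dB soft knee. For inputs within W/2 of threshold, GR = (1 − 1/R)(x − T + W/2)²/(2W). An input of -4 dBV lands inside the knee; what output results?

-5.125 dBV

x − T + W/2 = -4 − (-4) + 6 = 6.
GR = (1 − 1/4) × 6² / 24 = 0.75 × 36 / 24 = 1.125 dB.
Output = -4 − 1.125 = -5.125 dBV.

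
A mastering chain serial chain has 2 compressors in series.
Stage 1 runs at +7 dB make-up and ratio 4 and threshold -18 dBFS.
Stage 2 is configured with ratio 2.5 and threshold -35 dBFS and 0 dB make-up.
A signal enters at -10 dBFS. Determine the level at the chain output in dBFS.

Stage 1: 8 dB above -18 dBFS, reduced 4:1 to 2 dB above → -16 dBFS; +7 dB make-up → -9 dBFS.
Stage 2: 26 dB above -35 dBFS, reduced 2.5:1 to 10.4 dB above → -24.6 dBFS.

-24.6 dBFS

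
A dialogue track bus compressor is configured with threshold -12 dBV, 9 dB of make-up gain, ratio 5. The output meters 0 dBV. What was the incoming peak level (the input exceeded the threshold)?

Remove make-up: 0 − 9 = -9 dBV.
That's 3 dB above the -12 dBV threshold.
Undo the ratio: input overshoot = 3 × 5 = 15 dB, giving input = 3 dBV.

3 dBV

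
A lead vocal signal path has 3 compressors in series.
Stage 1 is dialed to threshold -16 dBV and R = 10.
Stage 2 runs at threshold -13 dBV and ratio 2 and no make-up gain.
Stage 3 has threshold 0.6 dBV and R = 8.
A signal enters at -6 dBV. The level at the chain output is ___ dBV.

Stage 1: 10 dB above -16 dBV, reduced 10:1 to 1 dB above → -15 dBV.
Stage 2: -15 dBV ≤ -13 dBV, so stage 2 doesn't engage; output -15 dBV.
Stage 3: below threshold (-15 ≤ 0.6); passes unchanged; output -15 dBV.

-15 dBV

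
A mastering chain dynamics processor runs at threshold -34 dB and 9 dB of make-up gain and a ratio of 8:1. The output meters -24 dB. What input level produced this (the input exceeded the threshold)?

-26 dB

Before make-up, the level was -24 − 9 = -33 dB.
That's 1 dB above the -34 dB threshold.
Input overshoot = R × output overshoot = 8 dB → input = -34 + 8 = -26 dB.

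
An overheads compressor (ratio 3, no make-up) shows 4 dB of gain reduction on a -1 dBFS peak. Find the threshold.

Let T be the threshold. Output overshoot = (input overshoot)/R, so -5 − T = (-1 − T)/3.
3·(-5 − T) = -1 − T → 2·T = -15 − (-1) = -14.
T = -14/2 = -7 dBFS.

-7 dBFS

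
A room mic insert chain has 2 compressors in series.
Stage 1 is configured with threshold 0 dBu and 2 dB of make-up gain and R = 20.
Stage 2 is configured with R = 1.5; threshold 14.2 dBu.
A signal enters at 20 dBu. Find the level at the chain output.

3 dBu

Stage 1: 20 dB above 0 dBu, reduced 20:1 to 1 dB above → 1 dBu; +2 dB make-up → 3 dBu.
Stage 2: 3 dBu ≤ 14.2 dBu, so stage 2 doesn't engage; output 3 dBu.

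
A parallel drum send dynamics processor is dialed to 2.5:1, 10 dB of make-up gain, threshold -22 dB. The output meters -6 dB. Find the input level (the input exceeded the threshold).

Remove make-up: -6 − 10 = -16 dB.
Post-compression overshoot = -16 − (-22) = 6 dB.
Input overshoot = R × output overshoot = 15 dB → input = -22 + 15 = -7 dB.

-7 dB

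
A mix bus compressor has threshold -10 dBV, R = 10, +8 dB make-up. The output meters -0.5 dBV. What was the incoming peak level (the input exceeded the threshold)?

5 dBV

Before make-up, the level was -0.5 − 8 = -8.5 dBV.
The compressed level sits -8.5 − (-10) = 1.5 dB over threshold.
Before 10:1 compression the overshoot was 1.5 × 10 = 15 dB, so input = -10 + 15 = 5 dBV.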